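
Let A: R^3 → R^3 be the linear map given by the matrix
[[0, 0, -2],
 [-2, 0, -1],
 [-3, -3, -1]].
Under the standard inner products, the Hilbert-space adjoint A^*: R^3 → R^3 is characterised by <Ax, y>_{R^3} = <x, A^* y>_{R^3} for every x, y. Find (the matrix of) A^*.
A^* = A^T =
[[0, -2, -3],
 [0, 0, -3],
 [-2, -1, -1]]

For real matrices with standard dot products, the defining identity <Ax, y> = <x, A^* y> gives (Ax)^T y = x^T (A^*) y, i.e. x^T A^T y = x^T (A^*) y. Since this holds for all x, y, we must have A^* = A^T. Therefore
A^* =
[[0, -2, -3],
 [0, 0, -3],
 [-2, -1, -1]].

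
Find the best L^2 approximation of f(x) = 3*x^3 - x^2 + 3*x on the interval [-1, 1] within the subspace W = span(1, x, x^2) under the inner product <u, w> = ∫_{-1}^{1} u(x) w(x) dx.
g(x) = -x^2 + 24*x/5

The best approximation g ∈ W is the orthogonal projection of f onto W. Writing g = a_0 + a_1 x + a_2 x^2, the coefficients solve the normal equations G · a = b where
  G_{ij} = <φ_i, φ_j> and b_i = <f, φ_i>, with φ_0 = 1, φ_1 = x, φ_2 = x^2.
G =
  [2, 0, 2/3]
  [0, 2/3, 0]
  [2/3, 0, 2/5],
b = (-2/3, 16/5, -2/5).
Solving gives a_0 = 0, a_1 = 24/5, a_2 = -1, so
  g(x) = -x^2 + 24*x/5.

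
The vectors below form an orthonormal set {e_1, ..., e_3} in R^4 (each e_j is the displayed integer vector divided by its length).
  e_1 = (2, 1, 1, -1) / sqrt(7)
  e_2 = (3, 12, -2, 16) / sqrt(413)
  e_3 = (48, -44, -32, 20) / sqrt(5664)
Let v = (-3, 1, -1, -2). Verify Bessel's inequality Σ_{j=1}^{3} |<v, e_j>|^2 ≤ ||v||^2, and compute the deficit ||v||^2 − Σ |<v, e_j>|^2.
Σ |<v, e_j>|^2 = 65/6; ||v||^2 = 15; deficit = 25/6

Write each e_j = u_j / sqrt(<u_j, u_j>) where u_j is the displayed integer vector. Then <v, e_j> = <v, u_j> / sqrt(<u_j, u_j>), so |<v, e_j>|^2 = <v, u_j>^2 / <u_j, u_j>.
Coefficients: <v, e_1> = -4/sqrt(7), <v, e_2> = -27/sqrt(413), <v, e_3> = -196/sqrt(5664).
Square and sum: Σ |<v, e_j>|^2 = 65/6.
Compute ||v||^2 = v·v = 15.
Deficit = 15 − 65/6 = 25/6 ≥ 0, confirming Bessel's inequality. (The deficit equals ||v − Σ <v,e_j> e_j||^2, the squared distance from v to span{e_j}.)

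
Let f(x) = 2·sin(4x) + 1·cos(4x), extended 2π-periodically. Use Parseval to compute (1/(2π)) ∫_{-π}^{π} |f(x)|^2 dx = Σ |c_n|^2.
Σ |c_n|^2 = 5/2

Expand |f|^2 and use orthogonality of {sin(nx), cos(mx)} on [-π, π]:
  ∫_{-π}^{π} sin(nx)^2 dx = π, ∫ cos(mx)^2 dx = π, and cross terms integrate to 0.
So ∫_{-π}^{π} f(x)^2 dx = 2^2 · π + 1^2 · π = (4 + 1)π.
Divide by 2π: (4 + 1)/2 = 5/2.
By Parseval, this equals Σ |c_n|^2.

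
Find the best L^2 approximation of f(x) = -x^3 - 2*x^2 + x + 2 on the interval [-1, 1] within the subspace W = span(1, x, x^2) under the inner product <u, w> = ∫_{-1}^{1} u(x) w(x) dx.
g(x) = -2*x^2 + 2*x/5 + 2

The best approximation g ∈ W is the orthogonal projection of f onto W. Writing g = a_0 + a_1 x + a_2 x^2, the coefficients solve the normal equations G · a = b where
  G_{ij} = <φ_i, φ_j> and b_i = <f, φ_i>, with φ_0 = 1, φ_1 = x, φ_2 = x^2.
G =
  [2, 0, 2/3]
  [0, 2/3, 0]
  [2/3, 0, 2/5],
b = (8/3, 4/15, 8/15).
Solving gives a_0 = 2, a_1 = 2/5, a_2 = -2, so
  g(x) = -2*x^2 + 2*x/5 + 2.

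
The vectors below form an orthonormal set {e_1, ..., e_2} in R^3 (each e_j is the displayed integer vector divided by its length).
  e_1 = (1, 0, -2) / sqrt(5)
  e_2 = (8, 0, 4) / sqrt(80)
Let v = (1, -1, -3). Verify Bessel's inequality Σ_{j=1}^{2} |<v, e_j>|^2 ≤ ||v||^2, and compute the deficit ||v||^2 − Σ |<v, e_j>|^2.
Σ |<v, e_j>|^2 = 10; ||v||^2 = 11; deficit = 1

Write each e_j = u_j / sqrt(<u_j, u_j>) where u_j is the displayed integer vector. Then <v, e_j> = <v, u_j> / sqrt(<u_j, u_j>), so |<v, e_j>|^2 = <v, u_j>^2 / <u_j, u_j>.
Coefficients: <v, e_1> = 7/sqrt(5), <v, e_2> = -4/sqrt(80).
Square and sum: Σ |<v, e_j>|^2 = 10.
Compute ||v||^2 = v·v = 11.
Deficit = 11 − 10 = 1 ≥ 0, confirming Bessel's inequality. (The deficit equals ||v − Σ <v,e_j> e_j||^2, the squared distance from v to span{e_j}.)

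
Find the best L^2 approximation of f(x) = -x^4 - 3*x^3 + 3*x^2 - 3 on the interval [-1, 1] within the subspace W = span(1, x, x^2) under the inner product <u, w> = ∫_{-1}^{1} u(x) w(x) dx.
g(x) = 15*x^2/7 - 9*x/5 - 102/35

The best approximation g ∈ W is the orthogonal projection of f onto W. Writing g = a_0 + a_1 x + a_2 x^2, the coefficients solve the normal equations G · a = b where
  G_{ij} = <φ_i, φ_j> and b_i = <f, φ_i>, with φ_0 = 1, φ_1 = x, φ_2 = x^2.
G =
  [2, 0, 2/3]
  [0, 2/3, 0]
  [2/3, 0, 2/5],
b = (-22/5, -6/5, -38/35).
Solving gives a_0 = -102/35, a_1 = -9/5, a_2 = 15/7, so
  g(x) = 15*x^2/7 - 9*x/5 - 102/35.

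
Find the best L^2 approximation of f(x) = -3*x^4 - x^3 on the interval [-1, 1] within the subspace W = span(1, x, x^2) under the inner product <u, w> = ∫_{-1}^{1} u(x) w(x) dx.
g(x) = -18*x^2/7 - 3*x/5 + 9/35

The best approximation g ∈ W is the orthogonal projection of f onto W. Writing g = a_0 + a_1 x + a_2 x^2, the coefficients solve the normal equations G · a = b where
  G_{ij} = <φ_i, φ_j> and b_i = <f, φ_i>, with φ_0 = 1, φ_1 = x, φ_2 = x^2.
G =
  [2, 0, 2/3]
  [0, 2/3, 0]
  [2/3, 0, 2/5],
b = (-6/5, -2/5, -6/7).
Solving gives a_0 = 9/35, a_1 = -3/5, a_2 = -18/7, so
  g(x) = -18*x^2/7 - 3*x/5 + 9/35.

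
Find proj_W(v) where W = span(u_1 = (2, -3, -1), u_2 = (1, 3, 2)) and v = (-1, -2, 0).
proj_W(v) = (-76/115, -33/23, -117/115)

Set up U = [u_1 | ... | u_2] ∈ R^(3×2). The projector onto W = col(U) is P = U (U^T U)^(-1) U^T.
Compute U^T U =
  [14, -9]
  [-9, 14],
and U^T v = (4, -7).
Solve U^T U · c = U^T v for the coefficients: c = (-7/115, -62/115). The projection is proj_W(v) = U c.
Check: (v - proj_W(v)) · u_1 = 0  (should be 0).
Check: (v - proj_W(v)) · u_2 = 0  (should be 0).
Result: proj_W(v) = (-76/115, -33/23, -117/115).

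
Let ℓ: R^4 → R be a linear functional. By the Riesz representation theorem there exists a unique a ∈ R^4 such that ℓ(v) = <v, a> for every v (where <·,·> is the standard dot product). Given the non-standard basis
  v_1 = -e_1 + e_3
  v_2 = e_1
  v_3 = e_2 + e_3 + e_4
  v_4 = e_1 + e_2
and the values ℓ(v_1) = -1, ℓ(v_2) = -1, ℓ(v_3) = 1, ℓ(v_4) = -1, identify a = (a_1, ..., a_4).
a = (-1, 0, -2, 3)

Write a = (a_1, ..., a_4) in the standard basis. For each basis vector v_i, ℓ(v_i) = <v_i, a> is a linear equation in the a_j's. Collect the n equations into a matrix system V a = ℓ, where row i of V is v_i (expressed in the standard basis). Since V is invertible (lower-triangular with 1s on the diagonal, up to permutation), solve by back-substitution:
  V =
[[-1, 0, 1, 0],
 [1, 0, 0, 0],
 [0, 1, 1, 1],
 [1, 1, 0, 0]]
  V a = (-1, -1, 1, -1)
Solving gives a = (-1, 0, -2, 3).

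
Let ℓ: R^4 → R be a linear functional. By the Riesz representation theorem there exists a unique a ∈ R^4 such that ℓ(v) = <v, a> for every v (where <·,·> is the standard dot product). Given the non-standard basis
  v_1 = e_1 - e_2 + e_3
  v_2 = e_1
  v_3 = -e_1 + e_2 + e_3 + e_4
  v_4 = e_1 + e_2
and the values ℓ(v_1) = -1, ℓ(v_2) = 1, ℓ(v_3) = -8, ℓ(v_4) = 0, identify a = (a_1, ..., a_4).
a = (1, -1, -3, -3)

Write a = (a_1, ..., a_4) in the standard basis. For each basis vector v_i, ℓ(v_i) = <v_i, a> is a linear equation in the a_j's. Collect the n equations into a matrix system V a = ℓ, where row i of V is v_i (expressed in the standard basis). Since V is invertible (lower-triangular with 1s on the diagonal, up to permutation), solve by back-substitution:
  V =
[[1, -1, 1, 0],
 [1, 0, 0, 0],
 [-1, 1, 1, 1],
 [1, 1, 0, 0]]
  V a = (-1, 1, -8, 0)
Solving gives a = (1, -1, -3, -3).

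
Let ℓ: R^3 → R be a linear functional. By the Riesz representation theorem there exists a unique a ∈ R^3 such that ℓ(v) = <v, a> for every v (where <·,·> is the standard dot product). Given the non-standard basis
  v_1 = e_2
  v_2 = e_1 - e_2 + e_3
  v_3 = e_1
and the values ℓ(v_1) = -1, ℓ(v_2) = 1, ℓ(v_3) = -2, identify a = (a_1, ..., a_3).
a = (-2, -1, 2)

Write a = (a_1, ..., a_3) in the standard basis. For each basis vector v_i, ℓ(v_i) = <v_i, a> is a linear equation in the a_j's. Collect the n equations into a matrix system V a = ℓ, where row i of V is v_i (expressed in the standard basis). Since V is invertible (lower-triangular with 1s on the diagonal, up to permutation), solve by back-substitution:
  V =
[[0, 1, 0],
 [1, -1, 1],
 [1, 0, 0]]
  V a = (-1, 1, -2)
Solving gives a = (-2, -1, 2).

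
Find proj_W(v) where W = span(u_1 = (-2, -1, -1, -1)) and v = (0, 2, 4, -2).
proj_W(v) = (8/7, 4/7, 4/7, 4/7)

Set up U = [u_1 | ... | u_1] ∈ R^(4×1). The projector onto W = col(U) is P = U (U^T U)^(-1) U^T.
Compute U^T U =
  [7],
and U^T v = (-4).
Solve U^T U · c = U^T v for the coefficients: c = (-4/7). The projection is proj_W(v) = U c.
Check: (v - proj_W(v)) · u_1 = 0  (should be 0).
Result: proj_W(v) = (8/7, 4/7, 4/7, 4/7).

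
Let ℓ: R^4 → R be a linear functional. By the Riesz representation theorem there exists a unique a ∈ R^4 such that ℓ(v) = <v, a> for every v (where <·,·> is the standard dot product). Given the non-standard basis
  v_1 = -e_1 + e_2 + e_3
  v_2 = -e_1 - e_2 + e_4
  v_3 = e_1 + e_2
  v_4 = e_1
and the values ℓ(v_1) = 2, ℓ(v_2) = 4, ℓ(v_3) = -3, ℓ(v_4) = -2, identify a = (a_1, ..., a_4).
a = (-2, -1, 1, 1)

Write a = (a_1, ..., a_4) in the standard basis. For each basis vector v_i, ℓ(v_i) = <v_i, a> is a linear equation in the a_j's. Collect the n equations into a matrix system V a = ℓ, where row i of V is v_i (expressed in the standard basis). Since V is invertible (lower-triangular with 1s on the diagonal, up to permutation), solve by back-substitution:
  V =
[[-1, 1, 1, 0],
 [-1, -1, 0, 1],
 [1, 1, 0, 0],
 [1, 0, 0, 0]]
  V a = (2, 4, -3, -2)
Solving gives a = (-2, -1, 1, 1).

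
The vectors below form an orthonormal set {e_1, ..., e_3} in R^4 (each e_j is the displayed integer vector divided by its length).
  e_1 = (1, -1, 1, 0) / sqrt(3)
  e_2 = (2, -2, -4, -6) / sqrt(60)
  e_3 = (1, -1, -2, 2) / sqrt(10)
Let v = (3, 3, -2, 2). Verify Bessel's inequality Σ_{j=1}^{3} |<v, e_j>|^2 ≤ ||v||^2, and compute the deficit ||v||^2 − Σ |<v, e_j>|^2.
Σ |<v, e_j>|^2 = 8; ||v||^2 = 26; deficit = 18

Write each e_j = u_j / sqrt(<u_j, u_j>) where u_j is the displayed integer vector. Then <v, e_j> = <v, u_j> / sqrt(<u_j, u_j>), so |<v, e_j>|^2 = <v, u_j>^2 / <u_j, u_j>.
Coefficients: <v, e_1> = -2/sqrt(3), <v, e_2> = -4/sqrt(60), <v, e_3> = 8/sqrt(10).
Square and sum: Σ |<v, e_j>|^2 = 8.
Compute ||v||^2 = v·v = 26.
Deficit = 26 − 8 = 18 ≥ 0, confirming Bessel's inequality. (The deficit equals ||v − Σ <v,e_j> e_j||^2, the squared distance from v to span{e_j}.)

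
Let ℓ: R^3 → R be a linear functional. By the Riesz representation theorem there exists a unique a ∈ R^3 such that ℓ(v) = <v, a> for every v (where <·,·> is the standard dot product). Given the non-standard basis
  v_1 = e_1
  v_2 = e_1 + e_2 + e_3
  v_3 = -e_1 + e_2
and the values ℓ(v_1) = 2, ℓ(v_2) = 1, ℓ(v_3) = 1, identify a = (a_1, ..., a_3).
a = (2, 3, -4)

Write a = (a_1, ..., a_3) in the standard basis. For each basis vector v_i, ℓ(v_i) = <v_i, a> is a linear equation in the a_j's. Collect the n equations into a matrix system V a = ℓ, where row i of V is v_i (expressed in the standard basis). Since V is invertible (lower-triangular with 1s on the diagonal, up to permutation), solve by back-substitution:
  V =
[[1, 0, 0],
 [1, 1, 1],
 [-1, 1, 0]]
  V a = (2, 1, 1)
Solving gives a = (2, 3, -4).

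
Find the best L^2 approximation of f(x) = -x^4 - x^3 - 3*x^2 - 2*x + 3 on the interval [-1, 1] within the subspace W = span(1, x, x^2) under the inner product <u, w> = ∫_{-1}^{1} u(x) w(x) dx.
g(x) = -27*x^2/7 - 13*x/5 + 108/35

The best approximation g ∈ W is the orthogonal projection of f onto W. Writing g = a_0 + a_1 x + a_2 x^2, the coefficients solve the normal equations G · a = b where
  G_{ij} = <φ_i, φ_j> and b_i = <f, φ_i>, with φ_0 = 1, φ_1 = x, φ_2 = x^2.
G =
  [2, 0, 2/3]
  [0, 2/3, 0]
  [2/3, 0, 2/5],
b = (18/5, -26/15, 18/35).
Solving gives a_0 = 108/35, a_1 = -13/5, a_2 = -27/7, so
  g(x) = -27*x^2/7 - 13*x/5 + 108/35.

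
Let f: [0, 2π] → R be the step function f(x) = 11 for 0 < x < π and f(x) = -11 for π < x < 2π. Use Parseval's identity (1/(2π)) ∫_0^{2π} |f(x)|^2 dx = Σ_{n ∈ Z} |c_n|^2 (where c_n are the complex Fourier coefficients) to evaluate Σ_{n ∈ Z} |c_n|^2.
Σ |c_n|^2 = 121

Parseval equates the L^2 energy of f (normalised by 1/(2π)) with the ℓ^2 sum of its Fourier coefficients: (1/(2π)) ∫_0^{2π} |f|^2 = Σ |c_n|^2.
Compute the left side: (1/(2π)) [∫_0^π 11^2 dx + ∫_π^{2π} (-11)^2 dx] = (1/(2π)) · (121π + 121π) = (121 + 121)/2 = 121.
So Σ_{n ∈ Z} |c_n|^2 = 121.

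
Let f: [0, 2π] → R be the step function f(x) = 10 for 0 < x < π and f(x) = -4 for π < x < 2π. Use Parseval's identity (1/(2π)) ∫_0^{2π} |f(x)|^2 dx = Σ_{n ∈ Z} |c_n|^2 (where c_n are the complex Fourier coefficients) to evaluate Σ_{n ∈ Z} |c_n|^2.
Σ |c_n|^2 = 58

Parseval equates the L^2 energy of f (normalised by 1/(2π)) with the ℓ^2 sum of its Fourier coefficients: (1/(2π)) ∫_0^{2π} |f|^2 = Σ |c_n|^2.
Compute the left side: (1/(2π)) [∫_0^π 10^2 dx + ∫_π^{2π} (-4)^2 dx] = (1/(2π)) · (100π + 16π) = (100 + 16)/2 = 58.
So Σ_{n ∈ Z} |c_n|^2 = 58.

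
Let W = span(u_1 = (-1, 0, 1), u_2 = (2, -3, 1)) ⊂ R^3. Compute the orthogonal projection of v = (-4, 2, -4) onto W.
proj_W(v) = (-2, 4, -2)

Set up U = [u_1 | ... | u_2] ∈ R^(3×2). The projector onto W = col(U) is P = U (U^T U)^(-1) U^T.
Compute U^T U =
  [2, -1]
  [-1, 14],
and U^T v = (0, -18).
Solve U^T U · c = U^T v for the coefficients: c = (-2/3, -4/3). The projection is proj_W(v) = U c.
Check: (v - proj_W(v)) · u_1 = 0  (should be 0).
Check: (v - proj_W(v)) · u_2 = 0  (should be 0).
Result: proj_W(v) = (-2, 4, -2).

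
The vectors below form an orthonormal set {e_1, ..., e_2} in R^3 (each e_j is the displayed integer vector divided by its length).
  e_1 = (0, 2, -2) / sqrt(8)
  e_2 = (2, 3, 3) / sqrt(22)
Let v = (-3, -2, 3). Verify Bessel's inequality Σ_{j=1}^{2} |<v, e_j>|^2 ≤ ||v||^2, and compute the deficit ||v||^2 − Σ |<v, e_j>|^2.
Σ |<v, e_j>|^2 = 142/11; ||v||^2 = 22; deficit = 100/11

Write each e_j = u_j / sqrt(<u_j, u_j>) where u_j is the displayed integer vector. Then <v, e_j> = <v, u_j> / sqrt(<u_j, u_j>), so |<v, e_j>|^2 = <v, u_j>^2 / <u_j, u_j>.
Coefficients: <v, e_1> = -10/sqrt(8), <v, e_2> = -3/sqrt(22).
Square and sum: Σ |<v, e_j>|^2 = 142/11.
Compute ||v||^2 = v·v = 22.
Deficit = 22 − 142/11 = 100/11 ≥ 0, confirming Bessel's inequality. (The deficit equals ||v − Σ <v,e_j> e_j||^2, the squared distance from v to span{e_j}.)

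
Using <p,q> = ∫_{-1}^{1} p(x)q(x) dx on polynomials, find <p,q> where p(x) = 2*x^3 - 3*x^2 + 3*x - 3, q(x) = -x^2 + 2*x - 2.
<p,q> = 124/5

Expand the product: p(x)·q(x) = -2*x^5 + 7*x^4 - 13*x^3 + 15*x^2 - 12*x + 6.
∫_{-1}^{1} of each monomial x^k gives [2/(k+1) if k even, 0 if k odd]. Integrating term-by-term (or equivalently evaluating the antiderivative F(x) = -x^6/3 + 7*x^5/5 - 13*x^4/4 + 5*x^3 - 6*x^2 + 6*x at the endpoints):
  F(1) − F(−1) = 169/60 − (-1319/60) = 124/5.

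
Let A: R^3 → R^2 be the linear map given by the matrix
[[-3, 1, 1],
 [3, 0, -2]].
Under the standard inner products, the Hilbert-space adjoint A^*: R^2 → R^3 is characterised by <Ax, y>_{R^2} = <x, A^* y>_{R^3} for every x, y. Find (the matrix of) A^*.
A^* = A^T =
[[-3, 3],
 [1, 0],
 [1, -2]]

For real matrices with standard dot products, the defining identity <Ax, y> = <x, A^* y> gives (Ax)^T y = x^T (A^*) y, i.e. x^T A^T y = x^T (A^*) y. Since this holds for all x, y, we must have A^* = A^T. Therefore
A^* =
[[-3, 3],
 [1, 0],
 [1, -2]].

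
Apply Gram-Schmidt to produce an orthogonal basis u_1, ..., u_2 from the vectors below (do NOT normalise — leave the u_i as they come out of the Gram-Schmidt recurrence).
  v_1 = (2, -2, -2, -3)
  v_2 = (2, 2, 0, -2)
Orthogonal basis:
  u_1 = (2, -2, -2, -3)
  u_2 = (10/7, 18/7, 4/7, -8/7)

Apply the Gram-Schmidt recurrence
  u_1 = v_1
  u_i = v_i − Σ_{j<i} ((v_i · u_j) / (u_j · u_j)) · u_j.

Step by step this gives:
  u_1 = (2, -2, -2, -3)
  u_2 = (10/7, 18/7, 4/7, -8/7)

Orthogonality check:
  u_2 · u_1 = 0 (should be 0)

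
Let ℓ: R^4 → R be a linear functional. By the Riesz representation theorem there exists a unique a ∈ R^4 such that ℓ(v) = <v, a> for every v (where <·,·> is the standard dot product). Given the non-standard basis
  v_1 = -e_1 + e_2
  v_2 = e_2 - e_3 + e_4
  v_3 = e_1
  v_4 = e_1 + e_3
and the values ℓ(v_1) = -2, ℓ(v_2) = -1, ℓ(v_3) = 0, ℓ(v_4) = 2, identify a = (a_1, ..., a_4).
a = (0, -2, 2, 3)

Write a = (a_1, ..., a_4) in the standard basis. For each basis vector v_i, ℓ(v_i) = <v_i, a> is a linear equation in the a_j's. Collect the n equations into a matrix system V a = ℓ, where row i of V is v_i (expressed in the standard basis). Since V is invertible (lower-triangular with 1s on the diagonal, up to permutation), solve by back-substitution:
  V =
[[-1, 1, 0, 0],
 [0, 1, -1, 1],
 [1, 0, 0, 0],
 [1, 0, 1, 0]]
  V a = (-2, -1, 0, 2)
Solving gives a = (0, -2, 2, 3).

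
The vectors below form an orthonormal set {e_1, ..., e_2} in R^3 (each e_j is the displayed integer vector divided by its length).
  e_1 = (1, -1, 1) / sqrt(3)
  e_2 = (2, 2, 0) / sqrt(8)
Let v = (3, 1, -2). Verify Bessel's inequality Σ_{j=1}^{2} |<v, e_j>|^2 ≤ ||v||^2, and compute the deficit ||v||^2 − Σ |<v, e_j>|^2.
Σ |<v, e_j>|^2 = 8; ||v||^2 = 14; deficit = 6

Write each e_j = u_j / sqrt(<u_j, u_j>) where u_j is the displayed integer vector. Then <v, e_j> = <v, u_j> / sqrt(<u_j, u_j>), so |<v, e_j>|^2 = <v, u_j>^2 / <u_j, u_j>.
Coefficients: <v, e_1> = 0/sqrt(3), <v, e_2> = 8/sqrt(8).
Square and sum: Σ |<v, e_j>|^2 = 8.
Compute ||v||^2 = v·v = 14.
Deficit = 14 − 8 = 6 ≥ 0, confirming Bessel's inequality. (The deficit equals ||v − Σ <v,e_j> e_j||^2, the squared distance from v to span{e_j}.)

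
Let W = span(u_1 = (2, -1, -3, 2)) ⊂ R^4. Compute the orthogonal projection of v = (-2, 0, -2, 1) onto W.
proj_W(v) = (4/9, -2/9, -2/3, 4/9)

Set up U = [u_1 | ... | u_1] ∈ R^(4×1). The projector onto W = col(U) is P = U (U^T U)^(-1) U^T.
Compute U^T U =
  [18],
and U^T v = (4).
Solve U^T U · c = U^T v for the coefficients: c = (2/9). The projection is proj_W(v) = U c.
Check: (v - proj_W(v)) · u_1 = 0  (should be 0).
Result: proj_W(v) = (4/9, -2/9, -2/3, 4/9).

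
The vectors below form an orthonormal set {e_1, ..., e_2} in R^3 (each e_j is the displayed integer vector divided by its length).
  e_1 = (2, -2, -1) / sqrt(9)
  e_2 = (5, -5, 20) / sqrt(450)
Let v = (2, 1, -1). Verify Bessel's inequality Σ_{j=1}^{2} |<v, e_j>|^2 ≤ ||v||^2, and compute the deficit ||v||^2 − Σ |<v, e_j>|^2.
Σ |<v, e_j>|^2 = 3/2; ||v||^2 = 6; deficit = 9/2

Write each e_j = u_j / sqrt(<u_j, u_j>) where u_j is the displayed integer vector. Then <v, e_j> = <v, u_j> / sqrt(<u_j, u_j>), so |<v, e_j>|^2 = <v, u_j>^2 / <u_j, u_j>.
Coefficients: <v, e_1> = 3/sqrt(9), <v, e_2> = -15/sqrt(450).
Square and sum: Σ |<v, e_j>|^2 = 3/2.
Compute ||v||^2 = v·v = 6.
Deficit = 6 − 3/2 = 9/2 ≥ 0, confirming Bessel's inequality. (The deficit equals ||v − Σ <v,e_j> e_j||^2, the squared distance from v to span{e_j}.)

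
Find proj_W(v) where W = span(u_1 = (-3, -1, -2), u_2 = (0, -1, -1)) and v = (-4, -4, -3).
proj_W(v) = (-69/19, -55/19, -78/19)

Set up U = [u_1 | ... | u_2] ∈ R^(3×2). The projector onto W = col(U) is P = U (U^T U)^(-1) U^T.
Compute U^T U =
  [14, 3]
  [3, 2],
and U^T v = (22, 7).
Solve U^T U · c = U^T v for the coefficients: c = (23/19, 32/19). The projection is proj_W(v) = U c.
Check: (v - proj_W(v)) · u_1 = 0  (should be 0).
Check: (v - proj_W(v)) · u_2 = 0  (should be 0).
Result: proj_W(v) = (-69/19, -55/19, -78/19).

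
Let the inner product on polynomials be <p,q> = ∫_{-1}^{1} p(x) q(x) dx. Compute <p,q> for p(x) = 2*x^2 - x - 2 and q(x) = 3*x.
<p,q> = -2

Expand the product: p(x)·q(x) = 6*x^3 - 3*x^2 - 6*x.
∫_{-1}^{1} of each monomial x^k gives [2/(k+1) if k even, 0 if k odd]. Integrating term-by-term (or equivalently evaluating the antiderivative F(x) = 3*x^4/2 - x^3 - 3*x^2 at the endpoints):
  F(1) − F(−1) = -5/2 − (-1/2) = -2.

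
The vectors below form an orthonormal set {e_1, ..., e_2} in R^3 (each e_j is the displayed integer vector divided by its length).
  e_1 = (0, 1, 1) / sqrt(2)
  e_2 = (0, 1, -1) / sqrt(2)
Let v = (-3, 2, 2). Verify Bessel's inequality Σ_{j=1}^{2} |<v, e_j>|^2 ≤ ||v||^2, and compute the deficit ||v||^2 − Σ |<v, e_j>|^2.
Σ |<v, e_j>|^2 = 8; ||v||^2 = 17; deficit = 9

Write each e_j = u_j / sqrt(<u_j, u_j>) where u_j is the displayed integer vector. Then <v, e_j> = <v, u_j> / sqrt(<u_j, u_j>), so |<v, e_j>|^2 = <v, u_j>^2 / <u_j, u_j>.
Coefficients: <v, e_1> = 4/sqrt(2), <v, e_2> = 0/sqrt(2).
Square and sum: Σ |<v, e_j>|^2 = 8.
Compute ||v||^2 = v·v = 17.
Deficit = 17 − 8 = 9 ≥ 0, confirming Bessel's inequality. (The deficit equals ||v − Σ <v,e_j> e_j||^2, the squared distance from v to span{e_j}.)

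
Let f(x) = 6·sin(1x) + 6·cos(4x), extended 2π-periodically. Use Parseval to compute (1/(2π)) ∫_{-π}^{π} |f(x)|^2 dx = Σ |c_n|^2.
Σ |c_n|^2 = 36

Expand |f|^2 and use orthogonality of {sin(nx), cos(mx)} on [-π, π]:
  ∫_{-π}^{π} sin(nx)^2 dx = π, ∫ cos(mx)^2 dx = π, and cross terms integrate to 0.
So ∫_{-π}^{π} f(x)^2 dx = 6^2 · π + 6^2 · π = (36 + 36)π.
Divide by 2π: (36 + 36)/2 = 36.
By Parseval, this equals Σ |c_n|^2.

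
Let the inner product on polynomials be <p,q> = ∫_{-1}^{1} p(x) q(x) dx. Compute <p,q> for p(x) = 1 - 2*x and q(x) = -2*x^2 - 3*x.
<p,q> = 8/3

Expand the product: p(x)·q(x) = 4*x^3 + 4*x^2 - 3*x.
∫_{-1}^{1} of each monomial x^k gives [2/(k+1) if k even, 0 if k odd]. Integrating term-by-term (or equivalently evaluating the antiderivative F(x) = x^4 + 4*x^3/3 - 3*x^2/2 at the endpoints):
  F(1) − F(−1) = 5/6 − (-11/6) = 8/3.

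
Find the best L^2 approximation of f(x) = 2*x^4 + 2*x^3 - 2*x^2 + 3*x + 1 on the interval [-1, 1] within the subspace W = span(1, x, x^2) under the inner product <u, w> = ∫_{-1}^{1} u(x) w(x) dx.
g(x) = -2*x^2/7 + 21*x/5 + 29/35

The best approximation g ∈ W is the orthogonal projection of f onto W. Writing g = a_0 + a_1 x + a_2 x^2, the coefficients solve the normal equations G · a = b where
  G_{ij} = <φ_i, φ_j> and b_i = <f, φ_i>, with φ_0 = 1, φ_1 = x, φ_2 = x^2.
G =
  [2, 0, 2/3]
  [0, 2/3, 0]
  [2/3, 0, 2/5],
b = (22/15, 14/5, 46/105).
Solving gives a_0 = 29/35, a_1 = 21/5, a_2 = -2/7, so
  g(x) = -2*x^2/7 + 21*x/5 + 29/35.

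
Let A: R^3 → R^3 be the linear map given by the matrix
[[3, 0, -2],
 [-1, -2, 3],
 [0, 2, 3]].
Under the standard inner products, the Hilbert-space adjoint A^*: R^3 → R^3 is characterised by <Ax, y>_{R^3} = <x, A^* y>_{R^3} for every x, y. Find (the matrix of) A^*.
A^* = A^T =
[[3, -1, 0],
 [0, -2, 2],
 [-2, 3, 3]]

For real matrices with standard dot products, the defining identity <Ax, y> = <x, A^* y> gives (Ax)^T y = x^T (A^*) y, i.e. x^T A^T y = x^T (A^*) y. Since this holds for all x, y, we must have A^* = A^T. Therefore
A^* =
[[3, -1, 0],
 [0, -2, 2],
 [-2, 3, 3]].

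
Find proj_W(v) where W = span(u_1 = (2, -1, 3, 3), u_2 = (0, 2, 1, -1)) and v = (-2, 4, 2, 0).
proj_W(v) = (8/67, 222/67, 125/67, -101/67)

Set up U = [u_1 | ... | u_2] ∈ R^(4×2). The projector onto W = col(U) is P = U (U^T U)^(-1) U^T.
Compute U^T U =
  [23, -2]
  [-2, 6],
and U^T v = (-2, 10).
Solve U^T U · c = U^T v for the coefficients: c = (4/67, 113/67). The projection is proj_W(v) = U c.
Check: (v - proj_W(v)) · u_1 = 0  (should be 0).
Check: (v - proj_W(v)) · u_2 = 0  (should be 0).
Result: proj_W(v) = (8/67, 222/67, 125/67, -101/67).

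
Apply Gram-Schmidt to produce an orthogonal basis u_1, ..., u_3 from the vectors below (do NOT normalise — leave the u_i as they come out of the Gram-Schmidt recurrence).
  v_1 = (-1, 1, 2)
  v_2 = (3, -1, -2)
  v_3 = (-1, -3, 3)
Orthogonal basis:
  u_1 = (-1, 1, 2)
  u_2 = (5/3, 1/3, 2/3)
  u_3 = (0, -18/5, 9/5)

Apply the Gram-Schmidt recurrence
  u_1 = v_1
  u_i = v_i − Σ_{j<i} ((v_i · u_j) / (u_j · u_j)) · u_j.

Step by step this gives:
  u_1 = (-1, 1, 2)
  u_2 = (5/3, 1/3, 2/3)
  u_3 = (0, -18/5, 9/5)

Orthogonality check:
  u_2 · u_1 = 0 (should be 0)
  u_3 · u_1 = 0 (should be 0)
  u_3 · u_2 = 0 (should be 0)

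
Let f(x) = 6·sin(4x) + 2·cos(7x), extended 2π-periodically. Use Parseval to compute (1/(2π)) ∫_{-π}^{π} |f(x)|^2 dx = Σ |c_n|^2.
Σ |c_n|^2 = 20

Expand |f|^2 and use orthogonality of {sin(nx), cos(mx)} on [-π, π]:
  ∫_{-π}^{π} sin(nx)^2 dx = π, ∫ cos(mx)^2 dx = π, and cross terms integrate to 0.
So ∫_{-π}^{π} f(x)^2 dx = 6^2 · π + 2^2 · π = (36 + 4)π.
Divide by 2π: (36 + 4)/2 = 20.
By Parseval, this equals Σ |c_n|^2.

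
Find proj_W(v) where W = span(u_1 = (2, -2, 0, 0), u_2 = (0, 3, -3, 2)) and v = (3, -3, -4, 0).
proj_W(v) = (141/35, -69/35, -72/35, 48/35)

Set up U = [u_1 | ... | u_2] ∈ R^(4×2). The projector onto W = col(U) is P = U (U^T U)^(-1) U^T.
Compute U^T U =
  [8, -6]
  [-6, 22],
and U^T v = (12, 3).
Solve U^T U · c = U^T v for the coefficients: c = (141/70, 24/35). The projection is proj_W(v) = U c.
Check: (v - proj_W(v)) · u_1 = 0  (should be 0).
Check: (v - proj_W(v)) · u_2 = 0  (should be 0).
Result: proj_W(v) = (141/35, -69/35, -72/35, 48/35).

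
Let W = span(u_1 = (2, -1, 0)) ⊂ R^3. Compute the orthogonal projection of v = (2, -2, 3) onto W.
proj_W(v) = (12/5, -6/5, 0)

Set up U = [u_1 | ... | u_1] ∈ R^(3×1). The projector onto W = col(U) is P = U (U^T U)^(-1) U^T.
Compute U^T U =
  [5],
and U^T v = (6).
Solve U^T U · c = U^T v for the coefficients: c = (6/5). The projection is proj_W(v) = U c.
Check: (v - proj_W(v)) · u_1 = 0  (should be 0).
Result: proj_W(v) = (12/5, -6/5, 0).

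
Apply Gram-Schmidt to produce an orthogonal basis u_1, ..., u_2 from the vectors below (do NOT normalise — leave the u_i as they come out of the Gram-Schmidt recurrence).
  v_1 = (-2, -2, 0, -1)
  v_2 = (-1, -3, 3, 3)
Orthogonal basis:
  u_1 = (-2, -2, 0, -1)
  u_2 = (1/9, -17/9, 3, 32/9)

Apply the Gram-Schmidt recurrence
  u_1 = v_1
  u_i = v_i − Σ_{j<i} ((v_i · u_j) / (u_j · u_j)) · u_j.

Step by step this gives:
  u_1 = (-2, -2, 0, -1)
  u_2 = (1/9, -17/9, 3, 32/9)

Orthogonality check:
  u_2 · u_1 = 0 (should be 0)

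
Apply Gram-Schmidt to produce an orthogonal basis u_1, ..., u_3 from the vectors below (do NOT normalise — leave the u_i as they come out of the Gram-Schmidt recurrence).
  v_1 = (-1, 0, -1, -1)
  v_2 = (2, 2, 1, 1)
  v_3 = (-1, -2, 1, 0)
Orthogonal basis:
  u_1 = (-1, 0, -1, -1)
  u_2 = (2/3, 2, -1/3, -1/3)
  u_3 = (-2/7, 1/7, 9/14, -5/14)

Apply the Gram-Schmidt recurrence
  u_1 = v_1
  u_i = v_i − Σ_{j<i} ((v_i · u_j) / (u_j · u_j)) · u_j.

Step by step this gives:
  u_1 = (-1, 0, -1, -1)
  u_2 = (2/3, 2, -1/3, -1/3)
  u_3 = (-2/7, 1/7, 9/14, -5/14)

Orthogonality check:
  u_2 · u_1 = 0 (should be 0)
  u_3 · u_1 = 0 (should be 0)
  u_3 · u_2 = 0 (should be 0)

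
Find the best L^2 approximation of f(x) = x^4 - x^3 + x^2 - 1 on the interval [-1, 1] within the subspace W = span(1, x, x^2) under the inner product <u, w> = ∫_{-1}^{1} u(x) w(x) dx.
g(x) = 13*x^2/7 - 3*x/5 - 38/35

The best approximation g ∈ W is the orthogonal projection of f onto W. Writing g = a_0 + a_1 x + a_2 x^2, the coefficients solve the normal equations G · a = b where
  G_{ij} = <φ_i, φ_j> and b_i = <f, φ_i>, with φ_0 = 1, φ_1 = x, φ_2 = x^2.
G =
  [2, 0, 2/3]
  [0, 2/3, 0]
  [2/3, 0, 2/5],
b = (-14/15, -2/5, 2/105).
Solving gives a_0 = -38/35, a_1 = -3/5, a_2 = 13/7, so
  g(x) = 13*x^2/7 - 3*x/5 - 38/35.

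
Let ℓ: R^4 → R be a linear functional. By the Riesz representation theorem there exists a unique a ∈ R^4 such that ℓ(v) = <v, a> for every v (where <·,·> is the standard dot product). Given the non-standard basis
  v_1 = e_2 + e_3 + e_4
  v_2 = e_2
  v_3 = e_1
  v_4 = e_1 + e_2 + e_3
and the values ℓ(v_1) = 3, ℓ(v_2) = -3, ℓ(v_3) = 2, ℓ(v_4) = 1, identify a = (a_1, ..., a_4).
a = (2, -3, 2, 4)

Write a = (a_1, ..., a_4) in the standard basis. For each basis vector v_i, ℓ(v_i) = <v_i, a> is a linear equation in the a_j's. Collect the n equations into a matrix system V a = ℓ, where row i of V is v_i (expressed in the standard basis). Since V is invertible (lower-triangular with 1s on the diagonal, up to permutation), solve by back-substitution:
  V =
[[0, 1, 1, 1],
 [0, 1, 0, 0],
 [1, 0, 0, 0],
 [1, 1, 1, 0]]
  V a = (3, -3, 2, 1)
Solving gives a = (2, -3, 2, 4).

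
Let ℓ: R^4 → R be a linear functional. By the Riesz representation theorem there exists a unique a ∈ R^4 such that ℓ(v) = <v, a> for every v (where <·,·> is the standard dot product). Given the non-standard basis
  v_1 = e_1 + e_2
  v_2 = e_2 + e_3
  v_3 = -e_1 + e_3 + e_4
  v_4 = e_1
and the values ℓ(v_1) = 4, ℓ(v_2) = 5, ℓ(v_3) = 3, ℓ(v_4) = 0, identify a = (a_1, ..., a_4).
a = (0, 4, 1, 2)

Write a = (a_1, ..., a_4) in the standard basis. For each basis vector v_i, ℓ(v_i) = <v_i, a> is a linear equation in the a_j's. Collect the n equations into a matrix system V a = ℓ, where row i of V is v_i (expressed in the standard basis). Since V is invertible (lower-triangular with 1s on the diagonal, up to permutation), solve by back-substitution:
  V =
[[1, 1, 0, 0],
 [0, 1, 1, 0],
 [-1, 0, 1, 1],
 [1, 0, 0, 0]]
  V a = (4, 5, 3, 0)
Solving gives a = (0, 4, 1, 2).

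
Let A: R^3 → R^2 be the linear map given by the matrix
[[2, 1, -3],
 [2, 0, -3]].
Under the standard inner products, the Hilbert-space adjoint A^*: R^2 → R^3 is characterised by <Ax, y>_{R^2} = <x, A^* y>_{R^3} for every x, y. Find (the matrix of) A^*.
A^* = A^T =
[[2, 2],
 [1, 0],
 [-3, -3]]

For real matrices with standard dot products, the defining identity <Ax, y> = <x, A^* y> gives (Ax)^T y = x^T (A^*) y, i.e. x^T A^T y = x^T (A^*) y. Since this holds for all x, y, we must have A^* = A^T. Therefore
A^* =
[[2, 2],
 [1, 0],
 [-3, -3]].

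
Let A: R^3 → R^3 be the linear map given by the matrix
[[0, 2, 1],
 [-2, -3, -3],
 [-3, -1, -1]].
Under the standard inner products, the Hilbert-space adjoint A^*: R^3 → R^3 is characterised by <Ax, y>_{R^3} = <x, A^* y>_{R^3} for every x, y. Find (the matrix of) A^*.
A^* = A^T =
[[0, -2, -3],
 [2, -3, -1],
 [1, -3, -1]]

For real matrices with standard dot products, the defining identity <Ax, y> = <x, A^* y> gives (Ax)^T y = x^T (A^*) y, i.e. x^T A^T y = x^T (A^*) y. Since this holds for all x, y, we must have A^* = A^T. Therefore
A^* =
[[0, -2, -3],
 [2, -3, -1],
 [1, -3, -1]].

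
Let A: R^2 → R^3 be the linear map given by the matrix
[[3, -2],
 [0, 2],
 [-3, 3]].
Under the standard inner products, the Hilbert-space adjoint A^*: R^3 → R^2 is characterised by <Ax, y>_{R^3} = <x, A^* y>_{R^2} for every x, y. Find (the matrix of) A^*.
A^* = A^T =
[[3, 0, -3],
 [-2, 2, 3]]

For real matrices with standard dot products, the defining identity <Ax, y> = <x, A^* y> gives (Ax)^T y = x^T (A^*) y, i.e. x^T A^T y = x^T (A^*) y. Since this holds for all x, y, we must have A^* = A^T. Therefore
A^* =
[[3, 0, -3],
 [-2, 2, 3]].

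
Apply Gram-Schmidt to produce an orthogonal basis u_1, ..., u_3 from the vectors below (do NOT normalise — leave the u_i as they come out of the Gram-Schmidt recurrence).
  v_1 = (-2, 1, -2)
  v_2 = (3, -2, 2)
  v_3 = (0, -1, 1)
Orthogonal basis:
  u_1 = (-2, 1, -2)
  u_2 = (1/3, -2/3, -2/3)
  u_3 = (-2/3, -2/3, 1/3)

Apply the Gram-Schmidt recurrence
  u_1 = v_1
  u_i = v_i − Σ_{j<i} ((v_i · u_j) / (u_j · u_j)) · u_j.

Step by step this gives:
  u_1 = (-2, 1, -2)
  u_2 = (1/3, -2/3, -2/3)
  u_3 = (-2/3, -2/3, 1/3)

Orthogonality check:
  u_2 · u_1 = 0 (should be 0)
  u_3 · u_1 = 0 (should be 0)
  u_3 · u_2 = 0 (should be 0)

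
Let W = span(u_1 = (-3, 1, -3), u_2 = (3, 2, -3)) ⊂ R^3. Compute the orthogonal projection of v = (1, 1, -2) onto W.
proj_W(v) = (45/46, 26/23, -89/46)

Set up U = [u_1 | ... | u_2] ∈ R^(3×2). The projector onto W = col(U) is P = U (U^T U)^(-1) U^T.
Compute U^T U =
  [19, 2]
  [2, 22],
and U^T v = (4, 11).
Solve U^T U · c = U^T v for the coefficients: c = (11/69, 67/138). The projection is proj_W(v) = U c.
Check: (v - proj_W(v)) · u_1 = 0  (should be 0).
Check: (v - proj_W(v)) · u_2 = 0  (should be 0).
Result: proj_W(v) = (45/46, 26/23, -89/46).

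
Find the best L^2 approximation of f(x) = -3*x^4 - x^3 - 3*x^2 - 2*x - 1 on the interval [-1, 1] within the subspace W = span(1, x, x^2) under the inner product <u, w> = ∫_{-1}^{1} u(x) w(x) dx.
g(x) = -39*x^2/7 - 13*x/5 - 26/35

The best approximation g ∈ W is the orthogonal projection of f onto W. Writing g = a_0 + a_1 x + a_2 x^2, the coefficients solve the normal equations G · a = b where
  G_{ij} = <φ_i, φ_j> and b_i = <f, φ_i>, with φ_0 = 1, φ_1 = x, φ_2 = x^2.
G =
  [2, 0, 2/3]
  [0, 2/3, 0]
  [2/3, 0, 2/5],
b = (-26/5, -26/15, -286/105).
Solving gives a_0 = -26/35, a_1 = -13/5, a_2 = -39/7, so
  g(x) = -39*x^2/7 - 13*x/5 - 26/35.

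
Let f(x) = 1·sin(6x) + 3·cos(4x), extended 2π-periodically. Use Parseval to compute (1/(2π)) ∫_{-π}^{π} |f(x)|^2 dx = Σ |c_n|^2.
Σ |c_n|^2 = 5

Expand |f|^2 and use orthogonality of {sin(nx), cos(mx)} on [-π, π]:
  ∫_{-π}^{π} sin(nx)^2 dx = π, ∫ cos(mx)^2 dx = π, and cross terms integrate to 0.
So ∫_{-π}^{π} f(x)^2 dx = 1^2 · π + 3^2 · π = (1 + 9)π.
Divide by 2π: (1 + 9)/2 = 5.
By Parseval, this equals Σ |c_n|^2.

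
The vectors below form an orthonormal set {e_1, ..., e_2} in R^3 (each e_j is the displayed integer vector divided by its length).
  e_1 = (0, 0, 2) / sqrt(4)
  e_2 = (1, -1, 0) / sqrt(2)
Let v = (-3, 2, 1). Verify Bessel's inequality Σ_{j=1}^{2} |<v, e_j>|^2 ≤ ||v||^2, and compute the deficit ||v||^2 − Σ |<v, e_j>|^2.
Σ |<v, e_j>|^2 = 27/2; ||v||^2 = 14; deficit = 1/2

Write each e_j = u_j / sqrt(<u_j, u_j>) where u_j is the displayed integer vector. Then <v, e_j> = <v, u_j> / sqrt(<u_j, u_j>), so |<v, e_j>|^2 = <v, u_j>^2 / <u_j, u_j>.
Coefficients: <v, e_1> = 2/sqrt(4), <v, e_2> = -5/sqrt(2).
Square and sum: Σ |<v, e_j>|^2 = 27/2.
Compute ||v||^2 = v·v = 14.
Deficit = 14 − 27/2 = 1/2 ≥ 0, confirming Bessel's inequality. (The deficit equals ||v − Σ <v,e_j> e_j||^2, the squared distance from v to span{e_j}.)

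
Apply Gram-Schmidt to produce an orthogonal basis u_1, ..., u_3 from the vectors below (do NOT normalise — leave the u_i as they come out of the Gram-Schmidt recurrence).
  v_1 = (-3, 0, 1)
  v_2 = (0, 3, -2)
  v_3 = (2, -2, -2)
Orthogonal basis:
  u_1 = (-3, 0, 1)
  u_2 = (-3/5, 3, -9/5)
  u_3 = (-4/7, -8/7, -12/7)

Apply the Gram-Schmidt recurrence
  u_1 = v_1
  u_i = v_i − Σ_{j<i} ((v_i · u_j) / (u_j · u_j)) · u_j.

Step by step this gives:
  u_1 = (-3, 0, 1)
  u_2 = (-3/5, 3, -9/5)
  u_3 = (-4/7, -8/7, -12/7)

Orthogonality check:
  u_2 · u_1 = 0 (should be 0)
  u_3 · u_1 = 0 (should be 0)
  u_3 · u_2 = 0 (should be 0)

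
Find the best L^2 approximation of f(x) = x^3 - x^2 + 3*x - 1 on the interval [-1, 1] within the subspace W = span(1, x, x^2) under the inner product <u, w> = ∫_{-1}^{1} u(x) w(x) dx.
g(x) = -x^2 + 18*x/5 - 1

The best approximation g ∈ W is the orthogonal projection of f onto W. Writing g = a_0 + a_1 x + a_2 x^2, the coefficients solve the normal equations G · a = b where
  G_{ij} = <φ_i, φ_j> and b_i = <f, φ_i>, with φ_0 = 1, φ_1 = x, φ_2 = x^2.
G =
  [2, 0, 2/3]
  [0, 2/3, 0]
  [2/3, 0, 2/5],
b = (-8/3, 12/5, -16/15).
Solving gives a_0 = -1, a_1 = 18/5, a_2 = -1, so
  g(x) = -x^2 + 18*x/5 - 1.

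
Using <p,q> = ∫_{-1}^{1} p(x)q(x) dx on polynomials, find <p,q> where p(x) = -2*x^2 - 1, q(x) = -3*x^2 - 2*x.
<p,q> = 22/5

Expand the product: p(x)·q(x) = 6*x^4 + 4*x^3 + 3*x^2 + 2*x.
∫_{-1}^{1} of each monomial x^k gives [2/(k+1) if k even, 0 if k odd]. Integrating term-by-term (or equivalently evaluating the antiderivative F(x) = 6*x^5/5 + x^4 + x^3 + x^2 at the endpoints):
  F(1) − F(−1) = 21/5 − (-1/5) = 22/5.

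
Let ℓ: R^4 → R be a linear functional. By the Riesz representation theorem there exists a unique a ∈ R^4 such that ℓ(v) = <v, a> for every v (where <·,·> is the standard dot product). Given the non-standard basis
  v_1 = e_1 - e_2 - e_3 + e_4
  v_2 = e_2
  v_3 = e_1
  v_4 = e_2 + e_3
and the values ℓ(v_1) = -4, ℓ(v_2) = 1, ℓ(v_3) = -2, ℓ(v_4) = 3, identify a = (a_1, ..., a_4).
a = (-2, 1, 2, 1)

Write a = (a_1, ..., a_4) in the standard basis. For each basis vector v_i, ℓ(v_i) = <v_i, a> is a linear equation in the a_j's. Collect the n equations into a matrix system V a = ℓ, where row i of V is v_i (expressed in the standard basis). Since V is invertible (lower-triangular with 1s on the diagonal, up to permutation), solve by back-substitution:
  V =
[[1, -1, -1, 1],
 [0, 1, 0, 0],
 [1, 0, 0, 0],
 [0, 1, 1, 0]]
  V a = (-4, 1, -2, 3)
Solving gives a = (-2, 1, 2, 1).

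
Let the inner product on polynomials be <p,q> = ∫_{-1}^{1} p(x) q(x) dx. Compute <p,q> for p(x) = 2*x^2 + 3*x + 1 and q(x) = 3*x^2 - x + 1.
<p,q> = 86/15

Expand the product: p(x)·q(x) = 6*x^4 + 7*x^3 + 2*x^2 + 2*x + 1.
∫_{-1}^{1} of each monomial x^k gives [2/(k+1) if k even, 0 if k odd]. Integrating term-by-term (or equivalently evaluating the antiderivative F(x) = 6*x^5/5 + 7*x^4/4 + 2*x^3/3 + x^2 + x at the endpoints):
  F(1) − F(−1) = 337/60 − (-7/60) = 86/15.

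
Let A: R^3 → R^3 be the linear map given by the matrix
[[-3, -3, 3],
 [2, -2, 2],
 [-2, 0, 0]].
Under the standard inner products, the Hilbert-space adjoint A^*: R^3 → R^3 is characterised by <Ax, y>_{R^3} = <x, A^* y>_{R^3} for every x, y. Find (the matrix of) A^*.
A^* = A^T =
[[-3, 2, -2],
 [-3, -2, 0],
 [3, 2, 0]]

For real matrices with standard dot products, the defining identity <Ax, y> = <x, A^* y> gives (Ax)^T y = x^T (A^*) y, i.e. x^T A^T y = x^T (A^*) y. Since this holds for all x, y, we must have A^* = A^T. Therefore
A^* =
[[-3, 2, -2],
 [-3, -2, 0],
 [3, 2, 0]].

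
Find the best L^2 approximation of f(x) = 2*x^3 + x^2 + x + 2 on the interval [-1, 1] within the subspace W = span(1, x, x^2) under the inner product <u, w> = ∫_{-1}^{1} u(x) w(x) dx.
g(x) = x^2 + 11*x/5 + 2

The best approximation g ∈ W is the orthogonal projection of f onto W. Writing g = a_0 + a_1 x + a_2 x^2, the coefficients solve the normal equations G · a = b where
  G_{ij} = <φ_i, φ_j> and b_i = <f, φ_i>, with φ_0 = 1, φ_1 = x, φ_2 = x^2.
G =
  [2, 0, 2/3]
  [0, 2/3, 0]
  [2/3, 0, 2/5],
b = (14/3, 22/15, 26/15).
Solving gives a_0 = 2, a_1 = 11/5, a_2 = 1, so
  g(x) = x^2 + 11*x/5 + 2.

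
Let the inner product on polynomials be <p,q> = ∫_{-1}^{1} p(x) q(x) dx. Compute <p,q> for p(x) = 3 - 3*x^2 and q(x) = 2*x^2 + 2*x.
<p,q> = 8/5

Expand the product: p(x)·q(x) = -6*x^4 - 6*x^3 + 6*x^2 + 6*x.
∫_{-1}^{1} of each monomial x^k gives [2/(k+1) if k even, 0 if k odd]. Integrating term-by-term (or equivalently evaluating the antiderivative F(x) = -6*x^5/5 - 3*x^4/2 + 2*x^3 + 3*x^2 at the endpoints):
  F(1) − F(−1) = 23/10 − (7/10) = 8/5.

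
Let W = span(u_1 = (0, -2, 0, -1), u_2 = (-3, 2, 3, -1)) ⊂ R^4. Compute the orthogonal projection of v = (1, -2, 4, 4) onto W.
proj_W(v) = (-15/106, 2/53, 15/106, -4/53)

Set up U = [u_1 | ... | u_2] ∈ R^(4×2). The projector onto W = col(U) is P = U (U^T U)^(-1) U^T.
Compute U^T U =
  [5, -3]
  [-3, 23],
and U^T v = (0, 1).
Solve U^T U · c = U^T v for the coefficients: c = (3/106, 5/106). The projection is proj_W(v) = U c.
Check: (v - proj_W(v)) · u_1 = 0  (should be 0).
Check: (v - proj_W(v)) · u_2 = 0  (should be 0).
Result: proj_W(v) = (-15/106, 2/53, 15/106, -4/53).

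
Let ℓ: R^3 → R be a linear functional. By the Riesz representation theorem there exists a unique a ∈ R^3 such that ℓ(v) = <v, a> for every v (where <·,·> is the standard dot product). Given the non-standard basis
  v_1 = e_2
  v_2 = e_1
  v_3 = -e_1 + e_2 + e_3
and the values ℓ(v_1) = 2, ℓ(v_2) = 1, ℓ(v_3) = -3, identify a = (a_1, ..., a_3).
a = (1, 2, -4)

Write a = (a_1, ..., a_3) in the standard basis. For each basis vector v_i, ℓ(v_i) = <v_i, a> is a linear equation in the a_j's. Collect the n equations into a matrix system V a = ℓ, where row i of V is v_i (expressed in the standard basis). Since V is invertible (lower-triangular with 1s on the diagonal, up to permutation), solve by back-substitution:
  V =
[[0, 1, 0],
 [1, 0, 0],
 [-1, 1, 1]]
  V a = (2, 1, -3)
Solving gives a = (1, 2, -4).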